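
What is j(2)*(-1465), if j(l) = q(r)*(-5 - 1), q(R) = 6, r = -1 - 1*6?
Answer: 52740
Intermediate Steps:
r = -7 (r = -1 - 6 = -7)
j(l) = -36 (j(l) = 6*(-5 - 1) = 6*(-6) = -36)
j(2)*(-1465) = -36*(-1465) = 52740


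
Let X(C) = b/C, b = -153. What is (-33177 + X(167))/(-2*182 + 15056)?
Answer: -1385178/613391 ≈ -2.2582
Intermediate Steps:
X(C) = -153/C
(-33177 + X(167))/(-2*182 + 15056) = (-33177 - 153/167)/(-2*182 + 15056) = (-33177 - 153*1/167)/(-364 + 15056) = (-33177 - 153/167)/14692 = -5540712/167*1/14692 = -1385178/613391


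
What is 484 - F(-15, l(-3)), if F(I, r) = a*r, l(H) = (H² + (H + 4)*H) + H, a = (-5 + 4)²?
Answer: 481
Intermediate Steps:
a = 1 (a = (-1)² = 1)
l(H) = H + H² + H*(4 + H) (l(H) = (H² + (4 + H)*H) + H = (H² + H*(4 + H)) + H = H + H² + H*(4 + H))
F(I, r) = r (F(I, r) = 1*r = r)
484 - F(-15, l(-3)) = 484 - (-3)*(5 + 2*(-3)) = 484 - (-3)*(5 - 6) = 484 - (-3)*(-1) = 484 - 1*3 = 484 - 3 = 481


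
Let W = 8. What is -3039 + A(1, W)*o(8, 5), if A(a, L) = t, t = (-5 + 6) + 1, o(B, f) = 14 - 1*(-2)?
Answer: -3007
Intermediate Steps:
o(B, f) = 16 (o(B, f) = 14 + 2 = 16)
t = 2 (t = 1 + 1 = 2)
A(a, L) = 2
-3039 + A(1, W)*o(8, 5) = -3039 + 2*16 = -3039 + 32 = -3007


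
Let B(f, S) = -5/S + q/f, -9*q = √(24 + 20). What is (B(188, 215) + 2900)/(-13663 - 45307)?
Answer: -124699/2535710 + √11/49888620 ≈ -0.049177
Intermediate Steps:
q = -2*√11/9 (q = -√(24 + 20)/9 = -2*√11/9 ≈ -0.73703)
B(f, S) = -5/S - 2*√11/(9*f) (B(f, S) = -5/S + (-2*√11/9)/f = -5/S - 2*√11/(9*f))
(B(188, 215) + 2900)/(-13663 - 45307) = ((-5/215 - 2/9*√11/188) + 2900)/(-13663 - 45307) = ((-5*1/215 - 2/9*√11*1/188) + 2900)/(-58970) = ((-1/43 - √11/846) + 2900)*(-1/58970) = (124699/43 - √11/846)*(-1/58970) = -124699/2535710 + √11/49888620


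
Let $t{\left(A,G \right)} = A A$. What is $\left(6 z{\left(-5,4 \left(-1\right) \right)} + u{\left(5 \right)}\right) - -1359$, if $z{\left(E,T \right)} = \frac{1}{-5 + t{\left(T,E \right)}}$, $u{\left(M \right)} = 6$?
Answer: $\frac{15021}{11} \approx 1365.5$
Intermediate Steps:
$t{\left(A,G \right)} = A^{2}$
$z{\left(E,T \right)} = \frac{1}{-5 + T^{2}}$
$\left(6 z{\left(-5,4 \left(-1\right) \right)} + u{\left(5 \right)}\right) - -1359 = \left(\frac{6}{-5 + \left(4 \left(-1\right)\right)^{2}} + 6\right) - -1359 = \left(\frac{6}{-5 + \left(-4\right)^{2}} + 6\right) + 1359 = \left(\frac{6}{-5 + 16} + 6\right) + 1359 = \left(\frac{6}{11} + 6\right) + 1359 = \frac{72}{11} + 1359 = \frac{15021}{11}$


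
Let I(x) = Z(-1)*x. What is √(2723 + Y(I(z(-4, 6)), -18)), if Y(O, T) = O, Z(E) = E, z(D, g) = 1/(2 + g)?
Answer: √43566/4 ≈ 52.181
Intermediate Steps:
I(x) = -x
√(2723 + Y(I(z(-4, 6)), -18)) = √(2723 - 1/(2 + 6)) = √(2723 - 1/8) = √(2723 - 1*⅛) = √(2723 - ⅛) = √(21783/8) = √43566/4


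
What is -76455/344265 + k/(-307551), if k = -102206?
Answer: 778142459/7058603001 ≈ 0.11024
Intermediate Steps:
-76455/344265 + k/(-307551) = -76455/344265 - 102206/(-307551) = -76455*1/344265 - 102206*(-1/307551) = -5097/22951 + 102206/307551 = 778142459/7058603001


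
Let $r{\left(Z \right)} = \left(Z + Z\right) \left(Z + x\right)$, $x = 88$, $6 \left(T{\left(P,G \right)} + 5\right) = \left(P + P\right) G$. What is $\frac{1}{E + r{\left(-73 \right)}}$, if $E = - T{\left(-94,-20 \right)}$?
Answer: $- \frac{3}{8435} \approx -0.00035566$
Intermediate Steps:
$T{\left(P,G \right)} = -5 + \frac{G P}{3}$ ($T{\left(P,G \right)} = -5 + \frac{\left(P + P\right) G}{6} = -5 + \frac{2 P G}{6} = -5 + \frac{2 G P}{6} = -5 + \frac{G P}{3}$)
$E = - \frac{1865}{3}$ ($E = - (-5 + \frac{1}{3} \left(-20\right) \left(-94\right)) = - (-5 + \frac{1880}{3}) = \left(-1\right) \frac{1865}{3} = - \frac{1865}{3} \approx -621.67$)
$r{\left(Z \right)} = 2 Z \left(88 + Z\right)$ ($r{\left(Z \right)} = \left(Z + Z\right) \left(Z + 88\right) = 2 Z \left(88 + Z\right)$)
$\frac{1}{E + r{\left(-73 \right)}} = \frac{1}{- \frac{1865}{3} + 2 \left(-73\right) \left(88 - 73\right)} = \frac{1}{- \frac{1865}{3} + 2 \left(-73\right) 15} = \frac{1}{- \frac{1865}{3} - 2190} = \frac{1}{- \frac{8435}{3}} = - \frac{3}{8435}$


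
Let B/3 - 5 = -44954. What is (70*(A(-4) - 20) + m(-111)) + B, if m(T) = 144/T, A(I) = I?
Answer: -5051547/37 ≈ -1.3653e+5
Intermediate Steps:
B = -134847 (B = 15 + 3*(-44954) = 15 - 134862 = -134847)
(70*(A(-4) - 20) + m(-111)) + B = (70*(-4 - 20) + 144/(-111)) - 134847 = (70*(-24) + 144*(-1/111)) - 134847 = (-1680 - 48/37) - 134847 = -62208/37 - 134847 = -5051547/37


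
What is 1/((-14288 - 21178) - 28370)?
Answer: -1/63836 ≈ -1.5665e-5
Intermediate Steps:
1/((-14288 - 21178) - 28370) = 1/(-35466 - 28370) = 1/(-63836) = -1/63836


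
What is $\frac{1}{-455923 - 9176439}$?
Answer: $- \frac{1}{9632362} \approx -1.0382 \cdot 10^{-7}$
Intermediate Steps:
$\frac{1}{-455923 - 9176439} = \frac{1}{-9632362} = - \frac{1}{9632362}$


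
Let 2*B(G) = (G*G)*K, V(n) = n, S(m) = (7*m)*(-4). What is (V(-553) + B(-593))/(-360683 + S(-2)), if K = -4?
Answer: 234617/120209 ≈ 1.9517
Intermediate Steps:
S(m) = -28*m
B(G) = -2*G**2 (B(G) = ((G*G)*(-4))/2 = (G**2*(-4))/2 = (-4*G**2)/2 = -2*G**2)
(V(-553) + B(-593))/(-360683 + S(-2)) = (-553 - 2*(-593)**2)/(-360683 - 28*(-2)) = (-553 - 2*351649)/(-360683 + 56) = (-553 - 703298)/(-360627) = -703851*(-1/360627) = 234617/120209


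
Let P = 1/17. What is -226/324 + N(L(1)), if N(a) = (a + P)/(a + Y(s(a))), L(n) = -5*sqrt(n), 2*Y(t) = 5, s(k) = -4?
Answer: 17611/13770 ≈ 1.2789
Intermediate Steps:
P = 1/17 ≈ 0.058824
Y(t) = 5/2 (Y(t) = (1/2)*5 = 5/2)
N(a) = (1/17 + a)/(5/2 + a) (N(a) = (a + 1/17)/(a + 5/2) = (1/17 + a)/(5/2 + a))
-226/324 + N(L(1)) = -226/324 + 2*(1 + 17*(-5*sqrt(1)))/(17*(5 + 2*(-5*sqrt(1)))) = -226*1/324 + 2*(1 + 17*(-5*1))/(17*(5 + 2*(-5*1))) = -113/162 + 2*(1 + 17*(-5))/(17*(5 + 2*(-5))) = -113/162 + 2*(1 - 85)/(17*(5 - 10)) = -113/162 + (2/17)*(-84)/(-5) = -113/162 + (2/17)*(-1/5)*(-84) = -113/162 + 168/85 = 17611/13770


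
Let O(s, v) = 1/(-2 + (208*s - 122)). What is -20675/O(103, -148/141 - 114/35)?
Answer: -440377500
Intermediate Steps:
O(s, v) = 1/(-124 + 208*s) (O(s, v) = 1/(-2 + (-122 + 208*s)) = 1/(-124 + 208*s))
-20675/O(103, -148/141 - 114/35) = -20675/(1/(4*(-31 + 52*103))) = -20675/(1/(4*(-31 + 5356))) = -20675/((¼)/5325) = -20675/((¼)*(1/5325)) = -20675/1/21300 = -20675*21300 = -440377500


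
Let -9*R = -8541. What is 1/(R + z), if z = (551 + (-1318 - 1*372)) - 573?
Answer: -1/763 ≈ -0.0013106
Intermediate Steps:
R = 949 (R = -⅑*(-8541) = 949)
z = -1712 (z = (551 + (-1318 - 372)) - 573 = (551 - 1690) - 573 = -1139 - 573 = -1712)
1/(R + z) = 1/(949 - 1712) = 1/(-763) = -1/763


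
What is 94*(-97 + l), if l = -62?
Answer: -14946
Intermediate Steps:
94*(-97 + l) = 94*(-97 - 62) = 94*(-159) = -14946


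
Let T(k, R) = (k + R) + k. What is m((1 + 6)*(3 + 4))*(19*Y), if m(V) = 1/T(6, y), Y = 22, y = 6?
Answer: 209/9 ≈ 23.222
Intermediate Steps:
T(k, R) = R + 2*k (T(k, R) = (R + k) + k = R + 2*k)
m(V) = 1/18 (m(V) = 1/(6 + 2*6) = 1/(6 + 12) = 1/18)
m((1 + 6)*(3 + 4))*(19*Y) = (19*22)/18 = (1/18)*418 = 209/9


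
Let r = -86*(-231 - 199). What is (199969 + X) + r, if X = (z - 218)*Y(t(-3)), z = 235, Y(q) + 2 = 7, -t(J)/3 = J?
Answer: 237034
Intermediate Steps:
t(J) = -3*J
Y(q) = 5 (Y(q) = -2 + 7 = 5)
X = 85 (X = (235 - 218)*5 = 17*5 = 85)
r = 36980 (r = -86*(-430) = 36980)
(199969 + X) + r = (199969 + 85) + 36980 = 200054 + 36980 = 237034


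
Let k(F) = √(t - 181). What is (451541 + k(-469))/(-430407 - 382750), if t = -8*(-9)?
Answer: -451541/813157 - I*√109/813157 ≈ -0.55529 - 1.2839e-5*I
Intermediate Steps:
t = 72
k(F) = I*√109 (k(F) = √(72 - 181) = √(-109) = I*√109)
(451541 + k(-469))/(-430407 - 382750) = (451541 + I*√109)/(-430407 - 382750) = (451541 + I*√109)/(-813157) = (451541 + I*√109)*(-1/813157) = -451541/813157 - I*√109/813157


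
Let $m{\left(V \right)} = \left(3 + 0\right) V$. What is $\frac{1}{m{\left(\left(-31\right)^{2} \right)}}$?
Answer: $\frac{1}{2883} \approx 0.00034686$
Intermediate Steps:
$m{\left(V \right)} = 3 V$
$\frac{1}{m{\left(\left(-31\right)^{2} \right)}} = \frac{1}{3 \left(-31\right)^{2}} = \frac{1}{3 \cdot 961} = \frac{1}{2883}$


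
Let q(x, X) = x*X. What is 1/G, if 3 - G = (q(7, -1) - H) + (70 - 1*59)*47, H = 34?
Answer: -1/473 ≈ -0.0021142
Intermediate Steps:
q(x, X) = X*x
G = -473 (G = 3 - ((-1*7 - 1*34) + (70 - 1*59)*47) = 3 - ((-7 - 34) + (70 - 59)*47) = 3 - (-41 + 11*47) = 3 - (-41 + 517) = 3 - 1*476 = 3 - 476 = -473)
1/G = 1/(-473) = -1/473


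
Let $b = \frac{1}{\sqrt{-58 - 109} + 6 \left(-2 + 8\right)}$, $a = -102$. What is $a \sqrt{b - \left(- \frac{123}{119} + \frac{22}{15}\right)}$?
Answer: $- \frac{2 \sqrt{-56846525505 - 95131575 i \sqrt{167}}}{7315} \approx -0.70484 + 65.192 i$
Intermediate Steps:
$b = \frac{1}{36 + i \sqrt{167}}$ ($b = \frac{1}{\sqrt{-167} + 6 \cdot 6} = \frac{1}{i \sqrt{167} + 36} = \frac{1}{36 + i \sqrt{167}} \approx 0.024607 - 0.0088331 i$)
$a \sqrt{b - \left(- \frac{123}{119} + \frac{22}{15}\right)} = - 102 \sqrt{\left(\frac{36}{1463} - \frac{i \sqrt{167}}{1463}\right) - \left(- \frac{123}{119} + \frac{22}{15}\right)} = - 102 \sqrt{\left(\frac{36}{1463} - \frac{i \sqrt{167}}{1463}\right) - \frac{773}{1785}} = - 102 \sqrt{- \frac{152377}{373065} - \frac{i \sqrt{167}}{1463}}$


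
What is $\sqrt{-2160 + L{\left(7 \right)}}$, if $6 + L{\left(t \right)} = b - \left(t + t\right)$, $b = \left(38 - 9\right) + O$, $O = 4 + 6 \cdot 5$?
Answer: $i \sqrt{2117} \approx 46.011 i$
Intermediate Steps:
$O = 34$ ($O = 4 + 30 = 34$)
$b = 63$ ($b = \left(38 - 9\right) + 34 = 29 + 34 = 63$)
$L{\left(t \right)} = 57 - 2 t$ ($L{\left(t \right)} = -6 - \left(-63 + 2 t\right) = 57 - 2 t$)
$\sqrt{-2160 + L{\left(7 \right)}} = \sqrt{-2160 + \left(57 - 14\right)} = \sqrt{-2160 + 43} = \sqrt{-2117} = i \sqrt{2117}$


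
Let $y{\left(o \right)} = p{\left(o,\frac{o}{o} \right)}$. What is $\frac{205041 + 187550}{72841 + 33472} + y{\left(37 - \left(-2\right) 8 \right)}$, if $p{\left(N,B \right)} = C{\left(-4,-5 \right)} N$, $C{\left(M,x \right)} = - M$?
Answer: $\frac{22930947}{106313} \approx 215.69$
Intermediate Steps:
$p{\left(N,B \right)} = 4 N$ ($p{\left(N,B \right)} = \left(-1\right) \left(-4\right) N = 4 N$)
$y{\left(o \right)} = 4 o$
$\frac{205041 + 187550}{72841 + 33472} + y{\left(37 - \left(-2\right) 8 \right)} = \frac{205041 + 187550}{72841 + 33472} + 4 \left(37 - \left(-2\right) 8\right) = \frac{392591}{106313} + 4 \left(37 - -16\right) = 392591 \cdot \frac{1}{106313} + 4 \left(37 + 16\right) = \frac{392591}{106313} + 4 \cdot 53 = \frac{392591}{106313} + 212 = \frac{22930947}{106313}$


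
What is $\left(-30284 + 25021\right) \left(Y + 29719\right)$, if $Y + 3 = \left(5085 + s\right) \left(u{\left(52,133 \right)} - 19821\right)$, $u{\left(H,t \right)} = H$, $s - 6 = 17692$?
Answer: $2370283684093$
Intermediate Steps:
$s = 17698$ ($s = 6 + 17692 = 17698$)
$Y = -450397130$ ($Y = -3 + \left(5085 + 17698\right) \left(52 - 19821\right) = -3 + 22783 \left(-19769\right) = -3 - 450397127 = -450397130$)
$\left(-30284 + 25021\right) \left(Y + 29719\right) = \left(-30284 + 25021\right) \left(-450397130 + 29719\right) = \left(-5263\right) \left(-450367411\right) = 2370283684093$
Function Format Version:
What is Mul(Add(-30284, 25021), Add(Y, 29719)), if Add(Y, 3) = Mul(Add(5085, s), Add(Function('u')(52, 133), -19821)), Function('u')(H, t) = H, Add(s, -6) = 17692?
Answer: 2370283684093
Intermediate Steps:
s = 17698 (s = Add(6, 17692) = 17698)
Y = -450397130 (Y = Add(-3, Mul(Add(5085, 17698), Add(52, -19821))) = Add(-3, Mul(22783, -19769)) = Add(-3, -450397127) = -450397130)
Mul(Add(-30284, 25021), Add(Y, 29719)) = Mul(Add(-30284, 25021), Add(-450397130, 29719)) = Mul(-5263, -450367411) = 2370283684093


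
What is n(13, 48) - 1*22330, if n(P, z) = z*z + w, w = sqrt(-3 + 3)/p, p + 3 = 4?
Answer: -20026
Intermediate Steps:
p = 1 (p = -3 + 4 = 1)
w = 0 (w = sqrt(-3 + 3)/1 = sqrt(0)*1 = 0*1 = 0)
n(P, z) = z**2 (n(P, z) = z*z + 0 = z**2 + 0 = z**2)
n(13, 48) - 1*22330 = 48**2 - 1*22330 = 2304 - 22330 = -20026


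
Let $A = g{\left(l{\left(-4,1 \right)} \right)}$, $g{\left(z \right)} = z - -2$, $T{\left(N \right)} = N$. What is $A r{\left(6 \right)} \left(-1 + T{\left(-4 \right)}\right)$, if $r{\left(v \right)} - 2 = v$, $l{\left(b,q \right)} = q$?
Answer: $-120$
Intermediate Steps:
$r{\left(v \right)} = 2 + v$
$g{\left(z \right)} = 2 + z$ ($g{\left(z \right)} = z + 2 = 2 + z$)
$A = 3$ ($A = 2 + 1 = 3$)
$A r{\left(6 \right)} \left(-1 + T{\left(-4 \right)}\right) = 3 \left(2 + 6\right) \left(-1 - 4\right) = 3 \cdot 8 \left(-5\right) = 24 \left(-5\right) = -120$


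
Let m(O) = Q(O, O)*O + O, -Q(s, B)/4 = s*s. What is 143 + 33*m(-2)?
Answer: 1133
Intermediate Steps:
Q(s, B) = -4*s² (Q(s, B) = -4*s*s = -4*s²)
m(O) = O - 4*O³ (m(O) = (-4*O²)*O + O = -4*O³ + O = O - 4*O³)
143 + 33*m(-2) = 143 + 33*(-2 - 4*(-2)³) = 143 + 33*(-2 - 4*(-8)) = 143 + 33*(-2 + 32) = 143 + 33*30 = 143 + 990 = 1133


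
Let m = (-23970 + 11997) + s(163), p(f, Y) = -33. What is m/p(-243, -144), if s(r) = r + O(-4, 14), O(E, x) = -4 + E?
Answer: 11818/33 ≈ 358.12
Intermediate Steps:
s(r) = -8 + r (s(r) = r + (-4 - 4) = r - 8 = -8 + r)
m = -11818 (m = (-23970 + 11997) + (-8 + 163) = -11973 + 155 = -11818)
m/p(-243, -144) = -11818/(-33) = -11818*(-1/33) = 11818/33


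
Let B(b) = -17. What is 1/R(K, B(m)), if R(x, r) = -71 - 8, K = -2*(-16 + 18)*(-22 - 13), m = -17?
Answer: -1/79 ≈ -0.012658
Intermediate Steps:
K = 140 (K = -4*(-35) = -2*(-70) = 140)
R(x, r) = -79
1/R(K, B(m)) = 1/(-79) = -1/79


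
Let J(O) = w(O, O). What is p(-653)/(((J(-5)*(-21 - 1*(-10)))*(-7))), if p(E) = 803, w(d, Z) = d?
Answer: -73/35 ≈ -2.0857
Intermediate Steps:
J(O) = O
p(-653)/(((J(-5)*(-21 - 1*(-10)))*(-7))) = 803/((-5*(-21 - 1*(-10))*(-7))) = 803/((-5*(-21 + 10)*(-7))) = 803/((-5*(-11)*(-7))) = 803/((55*(-7))) = 803/(-385) = 803*(-1/385) = -73/35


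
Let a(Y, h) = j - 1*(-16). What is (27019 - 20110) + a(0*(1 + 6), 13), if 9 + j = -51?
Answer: 6865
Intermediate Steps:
j = -60 (j = -9 - 51 = -60)
a(Y, h) = -44 (a(Y, h) = -60 - 1*(-16) = -60 + 16 = -44)
(27019 - 20110) + a(0*(1 + 6), 13) = (27019 - 20110) - 44 = 6909 - 44 = 6865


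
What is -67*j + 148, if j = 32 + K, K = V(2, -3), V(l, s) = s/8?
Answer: -15767/8 ≈ -1970.9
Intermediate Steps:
V(l, s) = s/8 (V(l, s) = s*(⅛) = s/8)
K = -3/8 (K = (⅛)*(-3) = -3/8 ≈ -0.37500)
j = 253/8 (j = 32 - 3/8 = 253/8 ≈ 31.625)
-67*j + 148 = -67*253/8 + 148 = -16951/8 + 148 = -15767/8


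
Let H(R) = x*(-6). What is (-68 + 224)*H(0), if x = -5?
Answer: 4680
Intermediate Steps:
H(R) = 30 (H(R) = -5*(-6) = 30)
(-68 + 224)*H(0) = (-68 + 224)*30 = 156*30 = 4680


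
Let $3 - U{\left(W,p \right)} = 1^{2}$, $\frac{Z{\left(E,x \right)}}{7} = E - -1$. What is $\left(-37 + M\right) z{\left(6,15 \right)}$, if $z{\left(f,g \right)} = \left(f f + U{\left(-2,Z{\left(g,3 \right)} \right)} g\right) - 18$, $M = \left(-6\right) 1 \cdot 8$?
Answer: $-4080$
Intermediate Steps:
$Z{\left(E,x \right)} = 7 + 7 E$ ($Z{\left(E,x \right)} = 7 \left(E - -1\right) = 7 \left(E + 1\right) = 7 \left(1 + E\right) = 7 + 7 E$)
$U{\left(W,p \right)} = 2$ ($U{\left(W,p \right)} = 3 - 1^{2} = 3 - 1 = 2$)
$M = -48$ ($M = \left(-6\right) 8 = -48$)
$z{\left(f,g \right)} = -18 + f^{2} + 2 g$ ($z{\left(f,g \right)} = \left(f f + 2 g\right) - 18 = \left(f^{2} + 2 g\right) - 18 = -18 + f^{2} + 2 g$)
$\left(-37 + M\right) z{\left(6,15 \right)} = \left(-37 - 48\right) \left(-18 + 6^{2} + 2 \cdot 15\right) = - 85 \left(-18 + 36 + 30\right) = \left(-85\right) 48 = -4080$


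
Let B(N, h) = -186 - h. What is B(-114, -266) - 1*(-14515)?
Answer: 14595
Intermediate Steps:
B(-114, -266) - 1*(-14515) = (-186 - 1*(-266)) - 1*(-14515) = (-186 + 266) + 14515 = 80 + 14515 = 14595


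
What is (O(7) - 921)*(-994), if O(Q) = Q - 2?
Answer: 910504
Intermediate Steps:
O(Q) = -2 + Q
(O(7) - 921)*(-994) = ((-2 + 7) - 921)*(-994) = (5 - 921)*(-994) = -916*(-994) = 910504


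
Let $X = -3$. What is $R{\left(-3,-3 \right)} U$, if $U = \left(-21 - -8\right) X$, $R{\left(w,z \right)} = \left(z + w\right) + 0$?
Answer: $-234$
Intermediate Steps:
$R{\left(w,z \right)} = w + z$ ($R{\left(w,z \right)} = \left(w + z\right) + 0 = w + z$)
$U = 39$ ($U = \left(-21 - -8\right) \left(-3\right) = \left(-21 + 8\right) \left(-3\right) = \left(-13\right) \left(-3\right) = 39$)
$R{\left(-3,-3 \right)} U = \left(-3 - 3\right) 39 = \left(-6\right) 39 = -234$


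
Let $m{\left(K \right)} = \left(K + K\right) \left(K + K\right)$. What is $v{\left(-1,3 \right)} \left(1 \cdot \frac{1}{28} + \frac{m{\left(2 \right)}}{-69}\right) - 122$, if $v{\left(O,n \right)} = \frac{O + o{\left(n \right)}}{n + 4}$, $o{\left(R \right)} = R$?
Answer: $- \frac{825343}{6762} \approx -122.06$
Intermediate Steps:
$m{\left(K \right)} = 4 K^{2}$ ($m{\left(K \right)} = 2 K 2 K = 4 K^{2}$)
$v{\left(O,n \right)} = \frac{O + n}{4 + n}$ ($v{\left(O,n \right)} = \frac{O + n}{n + 4} = \frac{O + n}{4 + n}$)
$v{\left(-1,3 \right)} \left(1 \cdot \frac{1}{28} + \frac{m{\left(2 \right)}}{-69}\right) - 122 = \frac{-1 + 3}{4 + 3} \left(1 \cdot \frac{1}{28} + \frac{4 \cdot 2^{2}}{-69}\right) - 122 = \frac{1}{7} \cdot 2 \left(1 \cdot \frac{1}{28} + 4 \cdot 4 \left(- \frac{1}{69}\right)\right) - 122 = \frac{1}{7} \cdot 2 \left(\frac{1}{28} + 16 \left(- \frac{1}{69}\right)\right) - 122 = \frac{2 \left(\frac{1}{28} - \frac{16}{69}\right)}{7} - 122 = \frac{2}{7} \left(- \frac{379}{1932}\right) - 122 = - \frac{379}{6762} - 122 = - \frac{825343}{6762}$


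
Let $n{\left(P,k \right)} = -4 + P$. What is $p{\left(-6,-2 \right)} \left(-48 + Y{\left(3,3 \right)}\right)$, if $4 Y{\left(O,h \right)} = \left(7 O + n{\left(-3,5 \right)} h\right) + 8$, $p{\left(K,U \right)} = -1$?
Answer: $46$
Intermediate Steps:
$Y{\left(O,h \right)} = 2 - \frac{7 h}{4} + \frac{7 O}{4}$ ($Y{\left(O,h \right)} = \frac{\left(7 O + \left(-4 - 3\right) h\right) + 8}{4} = \frac{\left(7 O - 7 h\right) + 8}{4} = \frac{\left(- 7 h + 7 O\right) + 8}{4} = \frac{8 - 7 h + 7 O}{4} = 2 - \frac{7 h}{4} + \frac{7 O}{4}$)
$p{\left(-6,-2 \right)} \left(-48 + Y{\left(3,3 \right)}\right) = - (-48 + \left(2 - \frac{21}{4} + \frac{7}{4} \cdot 3\right)) = - (-48 + \left(2 - \frac{21}{4} + \frac{21}{4}\right)) = - (-48 + 2) = \left(-1\right) \left(-46\right) = 46$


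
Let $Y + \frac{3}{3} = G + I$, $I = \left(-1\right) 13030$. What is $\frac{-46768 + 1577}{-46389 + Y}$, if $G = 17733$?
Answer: $\frac{45191}{41687} \approx 1.0841$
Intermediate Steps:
$I = -13030$
$Y = 4702$ ($Y = -1 + \left(17733 - 13030\right) = -1 + 4703 = 4702$)
$\frac{-46768 + 1577}{-46389 + Y} = \frac{-46768 + 1577}{-46389 + 4702} = - \frac{45191}{-41687} = \left(-45191\right) \left(- \frac{1}{41687}\right) = \frac{45191}{41687}$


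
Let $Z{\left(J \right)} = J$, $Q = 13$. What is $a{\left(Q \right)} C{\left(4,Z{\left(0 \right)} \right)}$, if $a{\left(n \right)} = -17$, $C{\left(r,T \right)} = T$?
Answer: $0$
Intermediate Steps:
$a{\left(Q \right)} C{\left(4,Z{\left(0 \right)} \right)} = \left(-17\right) 0 = 0$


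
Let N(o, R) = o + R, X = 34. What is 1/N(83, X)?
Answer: 1/117 ≈ 0.0085470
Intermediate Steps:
N(o, R) = R + o
1/N(83, X) = 1/(34 + 83) = 1/117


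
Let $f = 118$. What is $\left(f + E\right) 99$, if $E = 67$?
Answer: $18315$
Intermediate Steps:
$\left(f + E\right) 99 = \left(118 + 67\right) 99 = 185 \cdot 99 = 18315$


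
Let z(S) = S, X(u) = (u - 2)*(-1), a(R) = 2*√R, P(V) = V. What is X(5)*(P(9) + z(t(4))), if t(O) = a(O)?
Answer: -39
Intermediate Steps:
X(u) = 2 - u (X(u) = (-2 + u)*(-1) = 2 - u)
t(O) = 2*√O
X(5)*(P(9) + z(t(4))) = (2 - 1*5)*(9 + 2*√4) = (2 - 5)*(9 + 2*2) = -3*(9 + 4) = -3*13 = -39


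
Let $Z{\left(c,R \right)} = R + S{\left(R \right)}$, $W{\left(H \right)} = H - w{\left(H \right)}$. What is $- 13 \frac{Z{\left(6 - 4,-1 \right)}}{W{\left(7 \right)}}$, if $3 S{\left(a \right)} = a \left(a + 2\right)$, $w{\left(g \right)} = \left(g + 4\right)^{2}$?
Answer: $- \frac{26}{171} \approx -0.15205$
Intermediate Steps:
$w{\left(g \right)} = \left(4 + g\right)^{2}$
$W{\left(H \right)} = H - \left(4 + H\right)^{2}$
$S{\left(a \right)} = \frac{a \left(2 + a\right)}{3}$ ($S{\left(a \right)} = \frac{a \left(a + 2\right)}{3} = \frac{a \left(2 + a\right)}{3}$)
$Z{\left(c,R \right)} = R + \frac{R \left(2 + R\right)}{3}$
$- 13 \frac{Z{\left(6 - 4,-1 \right)}}{W{\left(7 \right)}} = - 13 \frac{\frac{1}{3} \left(-1\right) \left(5 - 1\right)}{7 - \left(4 + 7\right)^{2}} = - 13 \frac{\frac{1}{3} \left(-1\right) 4}{7 - 11^{2}} = - 13 \left(- \frac{4}{3 \left(7 - 121\right)}\right) = - 13 \left(- \frac{4}{3 \left(-114\right)}\right) = - 13 \left(\left(- \frac{4}{3}\right) \left(- \frac{1}{114}\right)\right) = \left(-13\right) \frac{2}{171} = - \frac{26}{171}$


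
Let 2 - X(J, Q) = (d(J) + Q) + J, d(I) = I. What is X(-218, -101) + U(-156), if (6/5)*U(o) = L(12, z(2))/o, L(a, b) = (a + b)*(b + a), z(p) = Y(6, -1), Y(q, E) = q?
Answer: 13969/26 ≈ 537.27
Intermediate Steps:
z(p) = 6
L(a, b) = (a + b)**2 (L(a, b) = (a + b)*(a + b) = (a + b)**2)
U(o) = 270/o (U(o) = 5*((12 + 6)**2/o)/6 = 5*(18**2/o)/6 = 5*(324/o)/6 = 270/o)
X(J, Q) = 2 - Q - 2*J (X(J, Q) = 2 - ((J + Q) + J) = 2 - (Q + 2*J) = 2 + (-Q - 2*J) = 2 - Q - 2*J)
X(-218, -101) + U(-156) = (2 - 1*(-101) - 2*(-218)) + 270/(-156) = (2 + 101 + 436) + 270*(-1/156) = 539 - 45/26 = 13969/26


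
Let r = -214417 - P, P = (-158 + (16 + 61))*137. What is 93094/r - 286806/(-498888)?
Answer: 56279/480930 ≈ 0.11702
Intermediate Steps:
P = -11097 (P = (-158 + 77)*137 = -81*137 = -11097)
r = -203320 (r = -214417 - 1*(-11097) = -214417 + 11097 = -203320)
93094/r - 286806/(-498888) = 93094/(-203320) - 286806/(-498888) = 93094*(-1/203320) - 286806*(-1/498888) = -46547/101660 + 3677/6396 = 56279/480930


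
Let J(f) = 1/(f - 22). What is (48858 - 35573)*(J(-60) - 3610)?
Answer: -3932638985/82 ≈ -4.7959e+7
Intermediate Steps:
J(f) = 1/(-22 + f)
(48858 - 35573)*(J(-60) - 3610) = (48858 - 35573)*(1/(-22 - 60) - 3610) = 13285*(1/(-82) - 3610) = 13285*(-1/82 - 3610) = 13285*(-296021/82) = -3932638985/82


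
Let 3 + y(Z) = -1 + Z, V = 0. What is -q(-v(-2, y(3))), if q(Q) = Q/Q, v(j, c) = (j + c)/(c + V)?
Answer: -1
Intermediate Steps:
y(Z) = -4 + Z (y(Z) = -3 + (-1 + Z) = -4 + Z)
v(j, c) = (c + j)/c (v(j, c) = (j + c)/(c + 0) = (c + j)/c)
q(Q) = 1
-q(-v(-2, y(3))) = -1*1 = -1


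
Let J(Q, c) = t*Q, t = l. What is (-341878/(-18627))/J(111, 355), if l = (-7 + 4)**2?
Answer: 341878/18608373 ≈ 0.018372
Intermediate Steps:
l = 9 (l = (-3)**2 = 9)
t = 9
J(Q, c) = 9*Q
(-341878/(-18627))/J(111, 355) = (-341878/(-18627))/((9*111)) = -341878*(-1/18627)/999 = (341878/18627)*(1/999) = 341878/18608373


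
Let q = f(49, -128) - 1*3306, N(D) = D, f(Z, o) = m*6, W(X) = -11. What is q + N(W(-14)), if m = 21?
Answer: -3191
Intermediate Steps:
f(Z, o) = 126 (f(Z, o) = 21*6 = 126)
q = -3180 (q = 126 - 1*3306 = 126 - 3306 = -3180)
q + N(W(-14)) = -3180 - 11 = -3191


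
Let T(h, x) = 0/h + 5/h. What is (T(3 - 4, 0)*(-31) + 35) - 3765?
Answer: -3575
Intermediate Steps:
T(h, x) = 5/h (T(h, x) = 0 + 5/h = 5/h)
(T(3 - 4, 0)*(-31) + 35) - 3765 = ((5/(3 - 4))*(-31) + 35) - 3765 = ((5/(-1))*(-31) + 35) - 3765 = ((5*(-1))*(-31) + 35) - 3765 = (-5*(-31) + 35) - 3765 = (155 + 35) - 3765 = 190 - 3765 = -3575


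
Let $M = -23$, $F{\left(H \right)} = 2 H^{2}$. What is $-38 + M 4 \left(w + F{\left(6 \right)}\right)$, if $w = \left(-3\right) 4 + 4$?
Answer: $-5926$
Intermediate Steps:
$w = -8$ ($w = -12 + 4 = -8$)
$-38 + M 4 \left(w + F{\left(6 \right)}\right) = -38 - 23 \cdot 4 \left(-8 + 2 \cdot 6^{2}\right) = -38 - 23 \cdot 4 \left(-8 + 2 \cdot 36\right) = -38 - 23 \cdot 4 \left(-8 + 72\right) = -38 - 23 \cdot 4 \cdot 64 = -38 - 5888 = -5926$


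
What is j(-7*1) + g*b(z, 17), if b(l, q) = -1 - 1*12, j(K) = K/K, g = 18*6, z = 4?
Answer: -1403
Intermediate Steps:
g = 108
j(K) = 1
b(l, q) = -13 (b(l, q) = -1 - 12 = -13)
j(-7*1) + g*b(z, 17) = 1 + 108*(-13) = 1 - 1404 = -1403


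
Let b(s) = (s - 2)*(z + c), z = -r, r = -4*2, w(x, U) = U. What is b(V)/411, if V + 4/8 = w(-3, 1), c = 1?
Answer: -9/274 ≈ -0.032847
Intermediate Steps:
r = -8
V = ½ (V = -½ + 1 = ½ ≈ 0.50000)
z = 8 (z = -1*(-8) = 8)
b(s) = -18 + 9*s (b(s) = (s - 2)*(8 + 1) = (-2 + s)*9 = -18 + 9*s)
b(V)/411 = (-18 + 9*(½))/411 = (-18 + 9/2)*(1/411) = -27/2*1/411 = -9/274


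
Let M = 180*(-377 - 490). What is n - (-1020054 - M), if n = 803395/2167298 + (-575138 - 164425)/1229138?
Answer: 575400049385768498/665977082281 ≈ 8.6399e+5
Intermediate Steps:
M = -156060 (M = 180*(-867) = -156060)
n = -153842521816/665977082281 (n = 803395*(1/2167298) - 739563*1/1229138 = 803395/2167298 - 739563/1229138 = -153842521816/665977082281 ≈ -0.23100)
n - (-1020054 - M) = -153842521816/665977082281 - (-1020054 - 1*(-156060)) = -153842521816/665977082281 - (-1020054 + 156060) = -153842521816/665977082281 - 1*(-863994) = -153842521816/665977082281 + 863994 = 575400049385768498/665977082281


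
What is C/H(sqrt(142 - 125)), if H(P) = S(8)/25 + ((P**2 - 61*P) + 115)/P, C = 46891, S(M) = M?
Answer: -30231799975/28231913 - 3868507500*sqrt(17)/28231913 ≈ -1635.8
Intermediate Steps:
H(P) = 8/25 + (115 + P**2 - 61*P)/P (H(P) = 8/25 + ((P**2 - 61*P) + 115)/P = 8*(1/25) + (115 + P**2 - 61*P)/P = 8/25 + (115 + P**2 - 61*P)/P)
C/H(sqrt(142 - 125)) = 46891/(-1517/25 + sqrt(142 - 125) + 115/(sqrt(142 - 125))) = 46891/(-1517/25 + sqrt(17) + 115/(sqrt(17))) = 46891/(-1517/25 + sqrt(17) + 115*(sqrt(17)/17)) = 46891/(-1517/25 + sqrt(17) + 115*sqrt(17)/17) = 46891/(-1517/25 + 132*sqrt(17)/17)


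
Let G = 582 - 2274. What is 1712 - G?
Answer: 3404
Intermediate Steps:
G = -1692
1712 - G = 1712 - 1*(-1692) = 1712 + 1692 = 3404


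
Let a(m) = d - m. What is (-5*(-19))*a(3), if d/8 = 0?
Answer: -285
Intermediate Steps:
d = 0 (d = 8*0 = 0)
a(m) = -m (a(m) = 0 - m = -m)
(-5*(-19))*a(3) = (-5*(-19))*(-1*3) = 95*(-3) = -285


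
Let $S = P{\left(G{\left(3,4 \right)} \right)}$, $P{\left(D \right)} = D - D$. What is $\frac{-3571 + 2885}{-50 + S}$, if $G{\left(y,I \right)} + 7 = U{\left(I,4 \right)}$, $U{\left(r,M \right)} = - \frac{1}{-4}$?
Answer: $\frac{343}{25} \approx 13.72$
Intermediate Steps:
$U{\left(r,M \right)} = \frac{1}{4}$ ($U{\left(r,M \right)} = \left(-1\right) \left(- \frac{1}{4}\right) = \frac{1}{4}$)
$G{\left(y,I \right)} = - \frac{27}{4}$ ($G{\left(y,I \right)} = -7 + \frac{1}{4} = - \frac{27}{4}$)
$P{\left(D \right)} = 0$
$S = 0$
$\frac{-3571 + 2885}{-50 + S} = \frac{-3571 + 2885}{-50 + 0} = - \frac{686}{-50} = \left(-686\right) \left(- \frac{1}{50}\right) = \frac{343}{25}$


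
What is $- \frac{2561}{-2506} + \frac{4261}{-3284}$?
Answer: $- \frac{1133871}{4114852} \approx -0.27556$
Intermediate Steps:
$- \frac{2561}{-2506} + \frac{4261}{-3284} = \left(-2561\right) \left(- \frac{1}{2506}\right) + 4261 \left(- \frac{1}{3284}\right) = \frac{2561}{2506} - \frac{4261}{3284} = - \frac{1133871}{4114852}$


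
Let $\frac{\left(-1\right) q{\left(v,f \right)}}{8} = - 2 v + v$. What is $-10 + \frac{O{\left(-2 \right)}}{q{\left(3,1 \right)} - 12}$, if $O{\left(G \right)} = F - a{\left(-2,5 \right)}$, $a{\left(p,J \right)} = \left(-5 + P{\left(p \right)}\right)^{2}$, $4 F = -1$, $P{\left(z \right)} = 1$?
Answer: $- \frac{545}{48} \approx -11.354$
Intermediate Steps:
$F = - \frac{1}{4}$ ($F = \frac{1}{4} \left(-1\right) = - \frac{1}{4} \approx -0.25$)
$q{\left(v,f \right)} = 8 v$ ($q{\left(v,f \right)} = - 8 \left(- 2 v + v\right) = - 8 \left(- v\right) = 8 v$)
$a{\left(p,J \right)} = 16$ ($a{\left(p,J \right)} = \left(-5 + 1\right)^{2} = \left(-4\right)^{2} = 16$)
$O{\left(G \right)} = - \frac{65}{4}$ ($O{\left(G \right)} = - \frac{1}{4} - 16 = - \frac{65}{4}$)
$-10 + \frac{O{\left(-2 \right)}}{q{\left(3,1 \right)} - 12} = -10 + \frac{1}{8 \cdot 3 - 12} \left(- \frac{65}{4}\right) = -10 + \frac{1}{24 - 12} \left(- \frac{65}{4}\right) = -10 + \frac{1}{12} \left(- \frac{65}{4}\right) = -10 - \frac{65}{48} = - \frac{545}{48}$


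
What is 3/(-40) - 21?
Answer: -843/40 ≈ -21.075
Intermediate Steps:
3/(-40) - 21 = 3*(-1/40) - 21 = -3/40 - 21 = -843/40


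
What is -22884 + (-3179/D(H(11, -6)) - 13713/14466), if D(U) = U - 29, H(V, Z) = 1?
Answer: -1537252497/67508 ≈ -22771.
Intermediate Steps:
D(U) = -29 + U
-22884 + (-3179/D(H(11, -6)) - 13713/14466) = -22884 + (-3179/(-29 + 1) - 13713/14466) = -22884 + (-3179/(-28) - 13713*1/14466) = -22884 + (-3179*(-1/28) - 4571/4822) = -22884 + (3179/28 - 4571/4822) = -22884 + 7600575/67508 = -1537252497/67508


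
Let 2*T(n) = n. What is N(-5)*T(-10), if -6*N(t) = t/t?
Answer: 5/6 ≈ 0.83333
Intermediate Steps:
T(n) = n/2
N(t) = -1/6 (N(t) = -t/(6*t) = -1/6*1 = -1/6)
N(-5)*T(-10) = -(-10)/12 = -1/6*(-5) = 5/6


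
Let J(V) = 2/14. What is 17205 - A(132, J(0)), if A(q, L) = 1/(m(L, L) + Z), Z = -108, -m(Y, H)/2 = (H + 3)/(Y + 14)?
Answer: 16792089/976 ≈ 17205.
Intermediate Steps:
m(Y, H) = -2*(3 + H)/(14 + Y) (m(Y, H) = -2*(H + 3)/(Y + 14) = -2*(3 + H)/(14 + Y))
J(V) = ⅐ (J(V) = 2*(1/14) = ⅐)
A(q, L) = 1/(-108 + 2*(-3 - L)/(14 + L)) (A(q, L) = 1/(2*(-3 - L)/(14 + L) - 108) = 1/(-108 + 2*(-3 - L)/(14 + L)))
17205 - A(132, J(0)) = 17205 - (-14 - 1*⅐)/(22*(69 + 5*(⅐))) = 17205 - (-14 - ⅐)/(22*(69 + 5/7)) = 17205 - (-99)/(22*488/7*7) = 17205 - 7*(-99)/(22*488*7) = 17205 - 1*(-9/976) = 17205 + 9/976 = 16792089/976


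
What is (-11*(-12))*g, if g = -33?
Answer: -4356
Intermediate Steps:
(-11*(-12))*g = -11*(-12)*(-33) = 132*(-33) = -4356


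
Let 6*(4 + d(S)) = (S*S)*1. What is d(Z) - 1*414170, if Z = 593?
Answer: -2133395/6 ≈ -3.5557e+5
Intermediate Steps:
d(S) = -4 + S**2/6 (d(S) = -4 + ((S*S)*1)/6 = -4 + (S**2*1)/6 = -4 + S**2/6)
d(Z) - 1*414170 = (-4 + (1/6)*593**2) - 1*414170 = (-4 + (1/6)*351649) - 414170 = (-4 + 351649/6) - 414170 = 351625/6 - 414170 = -2133395/6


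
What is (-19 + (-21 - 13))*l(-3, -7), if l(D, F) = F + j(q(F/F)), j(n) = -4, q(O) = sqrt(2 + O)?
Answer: 583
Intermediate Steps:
l(D, F) = -4 + F (l(D, F) = F - 4 = -4 + F)
(-19 + (-21 - 13))*l(-3, -7) = (-19 + (-21 - 13))*(-4 - 7) = (-19 - 34)*(-11) = -53*(-11) = 583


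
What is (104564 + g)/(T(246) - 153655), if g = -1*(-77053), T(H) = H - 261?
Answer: -181617/153670 ≈ -1.1819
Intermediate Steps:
T(H) = -261 + H
g = 77053
(104564 + g)/(T(246) - 153655) = (104564 + 77053)/((-261 + 246) - 153655) = 181617/(-15 - 153655) = 181617/(-153670) = 181617*(-1/153670) = -181617/153670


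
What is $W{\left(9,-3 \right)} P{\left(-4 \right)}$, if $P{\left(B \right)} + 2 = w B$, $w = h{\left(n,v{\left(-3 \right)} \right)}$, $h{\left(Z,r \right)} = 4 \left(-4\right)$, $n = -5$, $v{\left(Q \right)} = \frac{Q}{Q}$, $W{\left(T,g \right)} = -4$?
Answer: $-248$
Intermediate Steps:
$v{\left(Q \right)} = 1$
$h{\left(Z,r \right)} = -16$
$w = -16$
$P{\left(B \right)} = -2 - 16 B$
$W{\left(9,-3 \right)} P{\left(-4 \right)} = - 4 \left(-2 - -64\right) = - 4 \left(-2 + 64\right) = \left(-4\right) 62 = -248$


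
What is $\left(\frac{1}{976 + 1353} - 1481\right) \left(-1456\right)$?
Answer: $\frac{5022105088}{2329} \approx 2.1563 \cdot 10^{6}$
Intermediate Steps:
$\left(\frac{1}{976 + 1353} - 1481\right) \left(-1456\right) = \left(\frac{1}{2329} - 1481\right) \left(-1456\right) = \left(- \frac{3449248}{2329}\right) \left(-1456\right) = \frac{5022105088}{2329}$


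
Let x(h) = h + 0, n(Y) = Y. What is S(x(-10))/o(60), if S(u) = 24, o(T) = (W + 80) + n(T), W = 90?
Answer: 12/115 ≈ 0.10435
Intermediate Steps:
o(T) = 170 + T (o(T) = (90 + 80) + T = 170 + T)
x(h) = h
S(x(-10))/o(60) = 24/(170 + 60) = 24/230 = 24*(1/230) = 12/115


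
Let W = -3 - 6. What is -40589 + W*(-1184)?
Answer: -29933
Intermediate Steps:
W = -9
-40589 + W*(-1184) = -40589 - 9*(-1184) = -40589 + 10656 = -29933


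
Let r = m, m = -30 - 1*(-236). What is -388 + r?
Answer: -182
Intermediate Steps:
m = 206 (m = -30 + 236 = 206)
r = 206
-388 + r = -388 + 206 = -182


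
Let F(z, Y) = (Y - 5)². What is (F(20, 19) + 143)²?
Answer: 114921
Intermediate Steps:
F(z, Y) = (-5 + Y)²
(F(20, 19) + 143)² = ((-5 + 19)² + 143)² = (14² + 143)² = (196 + 143)² = 339² = 114921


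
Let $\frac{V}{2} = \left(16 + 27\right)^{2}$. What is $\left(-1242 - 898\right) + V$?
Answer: $1558$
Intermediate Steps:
$V = 3698$ ($V = 2 \left(16 + 27\right)^{2} = 2 \cdot 43^{2} = 2 \cdot 1849 = 3698$)
$\left(-1242 - 898\right) + V = \left(-1242 - 898\right) + 3698 = -2140 + 3698 = 1558$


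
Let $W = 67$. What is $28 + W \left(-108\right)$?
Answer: $-7208$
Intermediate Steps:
$28 + W \left(-108\right) = 28 + 67 \left(-108\right) = 28 - 7236 = -7208$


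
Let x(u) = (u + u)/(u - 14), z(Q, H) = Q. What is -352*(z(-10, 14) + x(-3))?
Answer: 57728/17 ≈ 3395.8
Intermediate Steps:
x(u) = 2*u/(-14 + u) (x(u) = (2*u)/(-14 + u) = 2*u/(-14 + u))
-352*(z(-10, 14) + x(-3)) = -352*(-10 + 2*(-3)/(-14 - 3)) = -352*(-10 + 2*(-3)/(-17)) = -352*(-10 + 2*(-3)*(-1/17)) = -352*(-10 + 6/17) = -352*(-164/17) = 57728/17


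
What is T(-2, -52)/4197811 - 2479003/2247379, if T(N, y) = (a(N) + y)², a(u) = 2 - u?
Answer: -10401208101217/9434072287369 ≈ -1.1025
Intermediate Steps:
T(N, y) = (2 + y - N)² (T(N, y) = ((2 - N) + y)² = (2 + y - N)²)
T(-2, -52)/4197811 - 2479003/2247379 = (2 - 52 - 1*(-2))²/4197811 - 2479003/2247379 = (2 - 52 + 2)²*(1/4197811) - 2479003*1/2247379 = (-48)²*(1/4197811) - 2479003/2247379 = 2304*(1/4197811) - 2479003/2247379 = 2304/4197811 - 2479003/2247379 = -10401208101217/9434072287369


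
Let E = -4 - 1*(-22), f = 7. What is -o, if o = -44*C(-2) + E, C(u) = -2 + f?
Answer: 202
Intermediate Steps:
C(u) = 5 (C(u) = -2 + 7 = 5)
E = 18 (E = -4 + 22 = 18)
o = -202 (o = -44*5 + 18 = -220 + 18 = -202)
-o = -1*(-202) = 202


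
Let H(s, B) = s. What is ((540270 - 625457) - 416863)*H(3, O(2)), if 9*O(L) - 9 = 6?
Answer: -1506150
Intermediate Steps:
O(L) = 5/3 (O(L) = 1 + (⅑)*6 = 1 + ⅔ = 5/3)
((540270 - 625457) - 416863)*H(3, O(2)) = ((540270 - 625457) - 416863)*3 = (-85187 - 416863)*3 = -502050*3 = -1506150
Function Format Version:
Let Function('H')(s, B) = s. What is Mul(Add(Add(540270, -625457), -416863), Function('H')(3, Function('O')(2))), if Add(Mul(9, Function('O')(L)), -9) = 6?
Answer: -1506150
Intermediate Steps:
Function('O')(L) = Rational(5, 3) (Function('O')(L) = Add(1, Mul(Rational(1, 9), 6)) = Add(1, Rational(2, 3)) = Rational(5, 3))
Mul(Add(Add(540270, -625457), -416863), Function('H')(3, Function('O')(2))) = Mul(Add(Add(540270, -625457), -416863), 3) = Mul(Add(-85187, -416863), 3) = Mul(-502050, 3) = -1506150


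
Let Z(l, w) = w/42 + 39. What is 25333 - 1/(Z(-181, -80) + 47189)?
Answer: 25123952063/991748 ≈ 25333.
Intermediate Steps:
Z(l, w) = 39 + w/42 (Z(l, w) = w/42 + 39 = 39 + w/42)
25333 - 1/(Z(-181, -80) + 47189) = 25333 - 1/((39 + (1/42)*(-80)) + 47189) = 25333 - 1/((39 - 40/21) + 47189) = 25333 - 1/(779/21 + 47189) = 25333 - 1/991748/21 = 25333 - 1*21/991748 = 25333 - 21/991748 = 25123952063/991748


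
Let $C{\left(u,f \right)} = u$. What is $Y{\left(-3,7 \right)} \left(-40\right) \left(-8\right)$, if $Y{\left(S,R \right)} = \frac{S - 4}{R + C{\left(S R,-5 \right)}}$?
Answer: $160$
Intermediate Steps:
$Y{\left(S,R \right)} = \frac{-4 + S}{R + R S}$ ($Y{\left(S,R \right)} = \frac{S - 4}{R + S R} = \frac{-4 + S}{R + R S}$)
$Y{\left(-3,7 \right)} \left(-40\right) \left(-8\right) = \frac{-4 - 3}{7 \left(1 - 3\right)} \left(-40\right) \left(-8\right) = \frac{1}{7} \frac{1}{-2} \left(-7\right) \left(-40\right) \left(-8\right) = \frac{1}{7} \left(- \frac{1}{2}\right) \left(-7\right) \left(-40\right) \left(-8\right) = \frac{1}{2} \left(-40\right) \left(-8\right) = \left(-20\right) \left(-8\right) = 160$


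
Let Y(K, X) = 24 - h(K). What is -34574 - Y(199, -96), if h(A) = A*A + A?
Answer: 5202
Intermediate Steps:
h(A) = A + A² (h(A) = A² + A = A + A²)
Y(K, X) = 24 - K*(1 + K)
-34574 - Y(199, -96) = -34574 - (24 - 1*199*(1 + 199)) = -34574 - (24 - 1*199*200) = -34574 - (24 - 39800) = -34574 - 1*(-39776) = -34574 + 39776 = 5202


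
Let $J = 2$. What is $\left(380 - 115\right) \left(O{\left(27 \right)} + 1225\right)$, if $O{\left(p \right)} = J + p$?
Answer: $332310$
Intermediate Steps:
$O{\left(p \right)} = 2 + p$
$\left(380 - 115\right) \left(O{\left(27 \right)} + 1225\right) = \left(380 - 115\right) \left(\left(2 + 27\right) + 1225\right) = 265 \left(29 + 1225\right) = 265 \cdot 1254 = 332310$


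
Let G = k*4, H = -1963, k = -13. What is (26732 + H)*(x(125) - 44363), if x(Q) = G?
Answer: -1100115135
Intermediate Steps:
G = -52 (G = -13*4 = -52)
x(Q) = -52
(26732 + H)*(x(125) - 44363) = (26732 - 1963)*(-52 - 44363) = 24769*(-44415) = -1100115135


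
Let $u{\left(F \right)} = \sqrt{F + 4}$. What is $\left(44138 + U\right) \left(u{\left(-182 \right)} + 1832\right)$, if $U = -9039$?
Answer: $64301368 + 35099 i \sqrt{178} \approx 6.4301 \cdot 10^{7} + 4.6828 \cdot 10^{5} i$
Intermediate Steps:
$u{\left(F \right)} = \sqrt{4 + F}$
$\left(44138 + U\right) \left(u{\left(-182 \right)} + 1832\right) = \left(44138 - 9039\right) \left(\sqrt{4 - 182} + 1832\right) = 35099 \left(\sqrt{-178} + 1832\right) = 35099 \left(i \sqrt{178} + 1832\right) = 35099 \left(1832 + i \sqrt{178}\right) = 64301368 + 35099 i \sqrt{178}$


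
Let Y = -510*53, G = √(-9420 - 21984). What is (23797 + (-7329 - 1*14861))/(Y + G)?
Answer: -7239535/121775384 - 1607*I*√7851/365326152 ≈ -0.05945 - 0.00038976*I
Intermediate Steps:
G = 2*I*√7851 (G = √(-31404) = 2*I*√7851 ≈ 177.21*I)
Y = -27030
(23797 + (-7329 - 1*14861))/(Y + G) = (23797 + (-7329 - 1*14861))/(-27030 + 2*I*√7851) = (23797 + (-7329 - 14861))/(-27030 + 2*I*√7851) = (23797 - 22190)/(-27030 + 2*I*√7851) = 1607/(-27030 + 2*I*√7851)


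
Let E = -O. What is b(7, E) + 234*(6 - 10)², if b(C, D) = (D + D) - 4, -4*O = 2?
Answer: 3741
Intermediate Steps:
O = -½ (O = -¼*2 = -½ ≈ -0.50000)
E = ½ (E = -1*(-½) = ½ ≈ 0.50000)
b(C, D) = -4 + 2*D (b(C, D) = 2*D - 4 = -4 + 2*D)
b(7, E) + 234*(6 - 10)² = (-4 + 2*(½)) + 234*(6 - 10)² = (-4 + 1) + 234*(-4)² = -3 + 234*16 = -3 + 3744 = 3741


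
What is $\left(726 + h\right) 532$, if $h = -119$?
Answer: $322924$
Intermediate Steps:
$\left(726 + h\right) 532 = \left(726 - 119\right) 532 = 607 \cdot 532 = 322924$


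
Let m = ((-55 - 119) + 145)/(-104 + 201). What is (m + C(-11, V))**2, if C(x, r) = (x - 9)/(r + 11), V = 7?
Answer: 1515361/762129 ≈ 1.9883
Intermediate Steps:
C(x, r) = (-9 + x)/(11 + r)
m = -29/97 (m = (-174 + 145)/97 = -29*1/97 = -29/97 ≈ -0.29897)
(m + C(-11, V))**2 = (-29/97 + (-9 - 11)/(11 + 7))**2 = (-29/97 - 20/18)**2 = (-29/97 + (1/18)*(-20))**2 = (-29/97 - 10/9)**2 = (-1231/873)**2 = 1515361/762129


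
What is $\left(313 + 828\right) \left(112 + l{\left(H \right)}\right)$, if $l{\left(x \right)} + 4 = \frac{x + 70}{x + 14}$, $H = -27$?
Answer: $\frac{1552901}{13} \approx 1.1945 \cdot 10^{5}$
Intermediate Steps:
$l{\left(x \right)} = -4 + \frac{70 + x}{14 + x}$ ($l{\left(x \right)} = -4 + \frac{x + 70}{x + 14} = -4 + \frac{70 + x}{14 + x}$)
$\left(313 + 828\right) \left(112 + l{\left(H \right)}\right) = \left(313 + 828\right) \left(112 + \frac{14 - -81}{14 - 27}\right) = 1141 \left(112 + \frac{14 + 81}{-13}\right) = 1141 \left(112 - \frac{95}{13}\right) = 1141 \cdot \frac{1361}{13} = \frac{1552901}{13}$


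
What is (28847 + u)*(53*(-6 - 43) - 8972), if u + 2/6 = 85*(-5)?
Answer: -986430785/3 ≈ -3.2881e+8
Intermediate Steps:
u = -1276/3 (u = -1/3 + 85*(-5) = -1/3 - 425 = -1276/3 ≈ -425.33)
(28847 + u)*(53*(-6 - 43) - 8972) = (28847 - 1276/3)*(53*(-6 - 43) - 8972) = 85265*(53*(-49) - 8972)/3 = 85265*(-2597 - 8972)/3 = (85265/3)*(-11569) = -986430785/3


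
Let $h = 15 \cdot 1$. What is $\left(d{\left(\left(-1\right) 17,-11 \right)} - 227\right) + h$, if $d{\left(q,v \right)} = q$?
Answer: $-229$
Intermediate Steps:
$h = 15$
$\left(d{\left(\left(-1\right) 17,-11 \right)} - 227\right) + h = \left(\left(-1\right) 17 - 227\right) + 15 = \left(-17 - 227\right) + 15 = -244 + 15 = -229$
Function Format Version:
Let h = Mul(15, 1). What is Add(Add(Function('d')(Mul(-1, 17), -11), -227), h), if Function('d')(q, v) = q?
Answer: -229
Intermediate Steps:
h = 15
Add(Add(Function('d')(Mul(-1, 17), -11), -227), h) = Add(Add(Mul(-1, 17), -227), 15) = Add(Add(-17, -227), 15) = Add(-244, 15) = -229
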